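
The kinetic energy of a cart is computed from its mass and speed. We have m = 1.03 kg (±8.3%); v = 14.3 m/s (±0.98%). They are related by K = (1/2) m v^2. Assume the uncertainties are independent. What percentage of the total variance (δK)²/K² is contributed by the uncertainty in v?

(δK/K)² = (1·δm/m)² + (2·δv/v)²
  m term: (1×0.0830)² = 0.00689
  v term: (2×0.00980)² = 0.000384
Total = 0.00727. Share from v = 0.000384/0.00727 = 0.0528.

5.28%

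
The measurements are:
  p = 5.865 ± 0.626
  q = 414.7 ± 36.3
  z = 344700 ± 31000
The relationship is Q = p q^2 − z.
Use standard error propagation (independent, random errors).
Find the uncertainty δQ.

Let w = p·q^2 = 1.009e+06. δw/w = √((1·δp/p)² + (2·δq/q)²) = √(0.0114 + 0.0306) = 0.205, so δw = 2.07e+05.
Q = w − z: δQ = √(δw² + δz²) = √(4.28e+10 + 9.61e+08) = 2.09e+05

2.09e+05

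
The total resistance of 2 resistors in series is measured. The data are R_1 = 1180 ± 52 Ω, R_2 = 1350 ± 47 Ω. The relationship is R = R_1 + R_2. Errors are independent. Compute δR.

Sums and differences: (δR)² = Σ (cᵢ δxᵢ)².
  (δR_1)² = 2700;  (δR_2)² = 2210
δR = √(4910) = 70.1 Ω

70.1 Ω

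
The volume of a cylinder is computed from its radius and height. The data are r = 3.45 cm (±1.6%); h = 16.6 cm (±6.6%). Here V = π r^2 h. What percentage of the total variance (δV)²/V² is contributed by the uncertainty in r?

(δV/V)² = (2·δr/r)² + (1·δh/h)²
  r term: (2×0.0160)² = 0.00102
  h term: (1×0.0660)² = 0.00436
Total = 0.00538. Share from r = 0.00102/0.00538 = 0.190.

19.0%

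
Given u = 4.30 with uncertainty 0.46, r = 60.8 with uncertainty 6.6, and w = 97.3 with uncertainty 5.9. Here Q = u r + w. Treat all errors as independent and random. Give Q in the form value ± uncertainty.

Let p = u·r = 261. δp/p = √((1·δu/u)² + (1·δr/r)²) = √(0.0114 + 0.0118) = 0.152, so δp = 39.8.
Q = p + w: δQ = √(δp² + δw²) = √(1590 + 34.8) = 40.3
Q = 359.

359 ± 40.3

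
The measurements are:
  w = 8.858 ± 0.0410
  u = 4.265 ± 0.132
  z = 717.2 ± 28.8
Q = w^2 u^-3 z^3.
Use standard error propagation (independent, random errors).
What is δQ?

Q is a product of powers, so relative uncertainties combine in quadrature:
  (2·δw/w)² = (2×0.00463)² = 8.57e-05;  (-3·δu/u)² = (-3×0.0309)² = 0.00862;  (3·δz/z)² = (3×0.0402)² = 0.0145
δQ/Q = √(0.0232) = 0.152
Q = 3.731e+08, so δQ = 0.152 × 3.731e+08 = 5.69e+07.

5.69e+07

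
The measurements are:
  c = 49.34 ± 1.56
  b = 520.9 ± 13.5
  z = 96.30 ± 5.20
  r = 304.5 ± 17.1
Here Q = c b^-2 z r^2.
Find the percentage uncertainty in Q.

13.9%

For a monomial Q ∝ c, b^-2, z, r^2, fractional errors add in quadrature:
  (1·δc/c)² = (1×0.0316)² = 0.001000;  (-2·δb/b)² = (-2×0.0259)² = 0.00269;  (1·δz/z)² = (1×0.0540)² = 0.00292;  (2·δr/r)² = (2×0.0562)² = 0.0126
δQ/Q = √(0.0192) = 0.139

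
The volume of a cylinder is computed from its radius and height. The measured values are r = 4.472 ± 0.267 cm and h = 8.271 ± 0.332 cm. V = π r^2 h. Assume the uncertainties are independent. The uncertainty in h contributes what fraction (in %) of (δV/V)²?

(δV/V)² = (2·δr/r)² + (1·δh/h)²
  r term: (2×0.0597)² = 0.0143
  h term: (1×0.0401)² = 0.00161
Total = 0.0159. Share from h = 0.00161/0.0159 = 0.102.

10.2%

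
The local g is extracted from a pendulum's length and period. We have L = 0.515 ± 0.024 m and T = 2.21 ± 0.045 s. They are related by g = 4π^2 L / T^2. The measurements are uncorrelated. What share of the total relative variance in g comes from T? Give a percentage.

(δg/g)² = (1·δL/L)² + (-2·δT/T)²
  L term: (1×0.0466)² = 0.00217
  T term: (-2×0.0204)² = 0.00166
Total = 0.00383. Share from T = 0.00166/0.00383 = 0.433.

43.3%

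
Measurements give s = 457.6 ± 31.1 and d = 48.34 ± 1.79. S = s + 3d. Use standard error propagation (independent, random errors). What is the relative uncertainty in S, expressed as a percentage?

5.24%

Absolute uncertainties add in quadrature for a linear combination:
  (δs)² = 967;  (3·δd)² = 28.8
δS = √(996) = 31.6
S = 602.6, so δS/S = 31.6/602.6 = 0.0524.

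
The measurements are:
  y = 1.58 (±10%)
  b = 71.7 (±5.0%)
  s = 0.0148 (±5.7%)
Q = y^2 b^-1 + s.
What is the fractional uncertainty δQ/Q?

Let p = y^2·b^-1 = 0.0348. δp/p = √((2·δy/y)² + (-1·δb/b)²) = √(0.0400 + 0.00250) = 0.206, so δp = 0.00718.
Q = p + s: δQ = √(δp² + δs²) = √(5.15e-05 + 7.12e-07) = 0.00723
Q = 0.0496, so δQ/Q = 0.00723/0.0496 = 0.146.

0.146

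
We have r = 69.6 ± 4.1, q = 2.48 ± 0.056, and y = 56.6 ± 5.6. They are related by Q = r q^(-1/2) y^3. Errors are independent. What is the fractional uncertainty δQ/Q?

0.303

Each factor contributes (exponent × relative error)² to (δQ/Q)²:
  (1·δr/r)² = (1×0.0589)² = 0.00347;  (−½·δq/q)² = (-0.5×0.0226)² = 0.000127;  (3·δy/y)² = (3×0.0989)² = 0.0881
δQ/Q = √(0.0917) = 0.303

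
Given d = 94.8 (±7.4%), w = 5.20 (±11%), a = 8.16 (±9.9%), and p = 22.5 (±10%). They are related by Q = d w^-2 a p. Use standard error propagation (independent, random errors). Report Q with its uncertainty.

644 ± 175

Products/powers → add relative errors in quadrature, weighted by exponent:
  (1·δd/d)² = (1×0.0740)² = 0.00548;  (-2·δw/w)² = (-2×0.110)² = 0.0484;  (1·δa/a)² = (1×0.0990)² = 0.00980;  (1·δp/p)² = (1×0.100)² = 0.0100
δQ/Q = √(0.0737) = 0.271
Q = 644, so δQ = 0.271 × 644 = 175.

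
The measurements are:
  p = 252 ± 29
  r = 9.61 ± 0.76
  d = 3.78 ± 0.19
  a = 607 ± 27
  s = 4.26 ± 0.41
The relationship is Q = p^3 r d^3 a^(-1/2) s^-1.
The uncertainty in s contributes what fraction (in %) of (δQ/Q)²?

(δQ/Q)² = (3·δp/p)² + (1·δr/r)² + (3·δd/d)² + (−½·δa/a)² + (-1·δs/s)²
  p term: (3×0.115)² = 0.119
  r term: (1×0.0791)² = 0.00625
  d term: (3×0.0503)² = 0.0227
  a term: (-0.5×0.0445)² = 0.000495
  s term: (-1×0.0962)² = 0.00926
Total = 0.158. Share from s = 0.00926/0.158 = 0.0586.

5.86%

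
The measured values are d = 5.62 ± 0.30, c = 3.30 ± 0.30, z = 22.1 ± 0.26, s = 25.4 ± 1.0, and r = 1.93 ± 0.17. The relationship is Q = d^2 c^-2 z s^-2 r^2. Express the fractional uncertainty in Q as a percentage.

Each factor contributes (exponent × relative error)² to (δQ/Q)²:
  (2·δd/d)² = (2×0.0534)² = 0.0114;  (-2·δc/c)² = (-2×0.0909)² = 0.0331;  (1·δz/z)² = (1×0.0118)² = 0.000138;  (-2·δs/s)² = (-2×0.0394)² = 0.00620;  (2·δr/r)² = (2×0.0881)² = 0.0310
δQ/Q = √(0.0818) = 0.286

28.6%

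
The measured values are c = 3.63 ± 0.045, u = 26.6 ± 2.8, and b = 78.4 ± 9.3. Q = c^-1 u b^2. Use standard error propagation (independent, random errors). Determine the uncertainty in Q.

Each factor contributes (exponent × relative error)² to (δQ/Q)²:
  (-1·δc/c)² = (-1×0.0124)² = 0.000154;  (1·δu/u)² = (1×0.105)² = 0.0111;  (2·δb/b)² = (2×0.119)² = 0.0563
δQ/Q = √(0.0675) = 0.260
Q = 45000, so δQ = 0.260 × 45000 = 11700.

11700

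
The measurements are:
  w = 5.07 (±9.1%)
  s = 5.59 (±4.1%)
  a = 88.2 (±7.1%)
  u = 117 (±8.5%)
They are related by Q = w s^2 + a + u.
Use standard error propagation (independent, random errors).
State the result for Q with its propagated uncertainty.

Let p = w·s^2 = 158. δp/p = √((1·δw/w)² + (2·δs/s)²) = √(0.00828 + 0.00672) = 0.122, so δp = 19.4.
Q = p + a + u: δQ = √(δp² + δa² + δu²) = √(377 + 39.2 + 98.9) = 22.7
Q = 364.

364 ± 22.7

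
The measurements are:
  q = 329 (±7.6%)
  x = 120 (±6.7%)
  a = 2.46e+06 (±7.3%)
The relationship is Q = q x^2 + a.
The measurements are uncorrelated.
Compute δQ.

Let p = q·x^2 = 4.74e+06. δp/p = √((1·δq/q)² + (2·δx/x)²) = √(0.00578 + 0.0180) = 0.154, so δp = 7.3e+05.
Q = p + a: δQ = √(δp² + δa²) = √(5.33e+11 + 3.22e+10) = 7.52e+05

7.52e+05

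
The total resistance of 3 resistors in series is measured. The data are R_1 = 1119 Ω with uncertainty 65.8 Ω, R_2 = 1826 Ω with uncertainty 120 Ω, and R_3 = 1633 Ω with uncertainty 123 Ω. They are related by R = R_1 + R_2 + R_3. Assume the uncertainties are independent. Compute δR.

184 Ω

Absolute uncertainties add in quadrature for a linear combination:
  (δR_1)² = 4330;  (δR_2)² = 14400;  (δR_3)² = 15100
δR = √(33900) = 184 Ω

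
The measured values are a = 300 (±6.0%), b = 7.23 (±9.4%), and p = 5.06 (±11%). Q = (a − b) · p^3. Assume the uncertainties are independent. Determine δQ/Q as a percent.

33.6%

Let u = a − b = 293. δu = √(δa² + δb²) = √(324 + 0.462) = 18.0, so δu/u = 0.0615.
Q is then a monomial in u, p:
δQ/Q = √((δu/u)² + (3·δp/p)²) = √(0.00379 + 0.109) = 0.336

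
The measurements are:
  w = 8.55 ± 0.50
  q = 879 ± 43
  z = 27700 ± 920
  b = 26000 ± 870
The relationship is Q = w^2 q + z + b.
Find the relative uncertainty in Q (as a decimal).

0.0699

Let p = w^2·q = 64300. δp/p = √((2·δw/w)² + (1·δq/q)²) = √(0.0137 + 0.00239) = 0.127, so δp = 8150.
Q = p + z + b: δQ = √(δp² + δz² + δb²) = √(6.64e+07 + 8.46e+05 + 7.57e+05) = 8240
Q = 1.18e+05, so δQ/Q = 8240/1.18e+05 = 0.0699.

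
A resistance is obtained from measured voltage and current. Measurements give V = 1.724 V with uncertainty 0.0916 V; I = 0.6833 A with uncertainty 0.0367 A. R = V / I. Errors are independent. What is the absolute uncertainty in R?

For a monomial R ∝ V, I^-1, fractional errors add in quadrature:
  (1·δV/V)² = (1×0.0531)² = 0.00282;  (-1·δI/I)² = (-1×0.0537)² = 0.00288
δR/R = √(0.00571) = 0.0755
R = 2.523 Ω, so δR = 0.0755 × 2.523 = 0.191 Ω.

0.191 Ω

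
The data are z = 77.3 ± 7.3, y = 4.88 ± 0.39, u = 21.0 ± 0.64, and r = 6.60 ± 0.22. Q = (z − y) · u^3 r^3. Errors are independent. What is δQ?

Let w = z − y = 72.4. δw = √(δz² + δy²) = √(53.3 + 0.152) = 7.31, so δw/w = 0.101.
Q is then a monomial in w, u, r:
δQ/Q = √((δw/w)² + (3·δu/u)² + (3·δr/r)²) = √(0.0102 + 0.00836 + 0.0100) = 0.169
Q = 1.93e+08, so δQ = 0.169 × 1.93e+08 = 3.26e+07.

3.26e+07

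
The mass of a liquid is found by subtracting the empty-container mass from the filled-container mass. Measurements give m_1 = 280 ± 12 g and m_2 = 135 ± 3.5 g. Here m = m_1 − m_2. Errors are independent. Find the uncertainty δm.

Absolute uncertainties add in quadrature for a linear combination:
  (δm_1)² = 144;  (δm_2)² = 12.2
δm = √(156) = 12.5 g

12.5 g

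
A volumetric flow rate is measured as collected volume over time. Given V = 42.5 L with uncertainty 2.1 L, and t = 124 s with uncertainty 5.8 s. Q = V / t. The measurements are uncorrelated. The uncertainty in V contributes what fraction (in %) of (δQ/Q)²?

52.7%

(δQ/Q)² = (1·δV/V)² + (-1·δt/t)²
  V term: (1×0.0494)² = 0.00244
  t term: (-1×0.0468)² = 0.00219
Total = 0.00463. Share from V = 0.00244/0.00463 = 0.527.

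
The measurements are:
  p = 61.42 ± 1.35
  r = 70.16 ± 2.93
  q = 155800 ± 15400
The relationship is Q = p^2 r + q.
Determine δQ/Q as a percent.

Let w = p^2·r = 264700. δw/w = √((2·δp/p)² + (1·δr/r)²) = √(0.00193 + 0.00174) = 0.0606, so δw = 16000.
Q = w + q: δQ = √(δw² + δq²) = √(2.58e+08 + 2.37e+08) = 22200
Q = 420500, so δQ/Q = 22200/420500 = 0.0529.

5.29%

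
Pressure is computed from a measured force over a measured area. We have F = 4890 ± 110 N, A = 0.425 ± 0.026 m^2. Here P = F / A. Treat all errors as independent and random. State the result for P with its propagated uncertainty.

11500 ± 750 Pa

For a monomial P ∝ F, A^-1, fractional errors add in quadrature:
  (1·δF/F)² = (1×0.0225)² = 0.000506;  (-1·δA/A)² = (-1×0.0612)² = 0.00374
δP/P = √(0.00425) = 0.0652
P = 11500 Pa, so δP = 0.0652 × 11500 = 750 Pa.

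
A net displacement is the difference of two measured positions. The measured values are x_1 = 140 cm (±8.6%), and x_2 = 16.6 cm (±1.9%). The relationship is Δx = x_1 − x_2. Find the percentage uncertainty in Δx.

For a sum/difference, combine absolute errors in quadrature:
  (δx_1)² = 145;  (δx_2)² = 0.0995
δΔx = √(145) = 12.0 cm
Δx = 123 cm, so δΔx/Δx = 12.0/123 = 0.0976.

9.76%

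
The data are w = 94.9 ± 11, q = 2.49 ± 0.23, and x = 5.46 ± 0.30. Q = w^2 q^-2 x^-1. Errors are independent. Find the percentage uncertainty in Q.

Each factor contributes (exponent × relative error)² to (δQ/Q)²:
  (2·δw/w)² = (2×0.116)² = 0.0537;  (-2·δq/q)² = (-2×0.0924)² = 0.0341;  (-1·δx/x)² = (-1×0.0549)² = 0.00302
δQ/Q = √(0.0909) = 0.301

30.1%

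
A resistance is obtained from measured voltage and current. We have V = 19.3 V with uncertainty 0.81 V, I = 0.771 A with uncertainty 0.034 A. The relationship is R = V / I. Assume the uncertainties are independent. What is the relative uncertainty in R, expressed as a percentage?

For a monomial R ∝ V, I^-1, fractional errors add in quadrature:
  (1·δV/V)² = (1×0.0420)² = 0.00176;  (-1·δI/I)² = (-1×0.0441)² = 0.00194
δR/R = √(0.00371) = 0.0609

6.09%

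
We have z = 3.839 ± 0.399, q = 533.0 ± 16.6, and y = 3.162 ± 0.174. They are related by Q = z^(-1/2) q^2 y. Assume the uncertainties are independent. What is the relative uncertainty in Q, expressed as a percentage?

Products/powers → add relative errors in quadrature, weighted by exponent:
  (−½·δz/z)² = (-0.5×0.104)² = 0.00270;  (2·δq/q)² = (2×0.0311)² = 0.00388;  (1·δy/y)² = (1×0.0550)² = 0.00303
δQ/Q = √(0.00961) = 0.0980

9.80%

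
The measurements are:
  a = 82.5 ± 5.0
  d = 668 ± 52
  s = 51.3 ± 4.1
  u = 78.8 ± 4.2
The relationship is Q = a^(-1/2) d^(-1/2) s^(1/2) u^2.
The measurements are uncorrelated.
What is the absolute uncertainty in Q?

Relative error in a monomial: (δQ/Q)² = Σ (nᵢ · δxᵢ/xᵢ)².
  (−½·δa/a)² = (-0.5×0.0606)² = 0.000918;  (−½·δd/d)² = (-0.5×0.0778)² = 0.00151;  (½·δs/s)² = (0.5×0.0799)² = 0.00160;  (2·δu/u)² = (2×0.0533)² = 0.0114
δQ/Q = √(0.0154) = 0.124
Q = 189, so δQ = 0.124 × 189 = 23.5.

23.5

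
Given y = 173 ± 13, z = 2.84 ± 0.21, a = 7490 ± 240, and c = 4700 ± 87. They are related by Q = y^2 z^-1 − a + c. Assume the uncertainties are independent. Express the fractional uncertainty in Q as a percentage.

Let p = y^2·z^-1 = 10500. δp/p = √((2·δy/y)² + (-1·δz/z)²) = √(0.0226 + 0.00547) = 0.167, so δp = 1770.
Q = p − a + c: δQ = √(δp² + δa² + δc²) = √(3.12e+06 + 57600 + 7570) = 1780
Q = 7750, so δQ/Q = 1780/7750 = 0.230.

23.0%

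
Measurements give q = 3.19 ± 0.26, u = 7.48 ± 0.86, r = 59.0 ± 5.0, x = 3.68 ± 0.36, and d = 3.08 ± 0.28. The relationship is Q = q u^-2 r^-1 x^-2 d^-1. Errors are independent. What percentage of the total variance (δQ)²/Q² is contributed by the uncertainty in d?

7.30%

(δQ/Q)² = (1·δq/q)² + (-2·δu/u)² + (-1·δr/r)² + (-2·δx/x)² + (-1·δd/d)²
  q term: (1×0.0815)² = 0.00664
  u term: (-2×0.115)² = 0.0529
  r term: (-1×0.0847)² = 0.00718
  x term: (-2×0.0978)² = 0.0383
  d term: (-1×0.0909)² = 0.00826
Total = 0.113. Share from d = 0.00826/0.113 = 0.0730.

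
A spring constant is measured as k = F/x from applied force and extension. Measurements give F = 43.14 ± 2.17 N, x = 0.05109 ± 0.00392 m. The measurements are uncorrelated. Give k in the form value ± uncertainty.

844.4 ± 77.5 N/m

Since k is a product/quotient, work with relative uncertainties:
  (1·δF/F)² = (1×0.0503)² = 0.00253;  (-1·δx/x)² = (-1×0.0767)² = 0.00589
δk/k = √(0.00842) = 0.0917
k = 844.4 N/m, so δk = 0.0917 × 844.4 = 77.5 N/m.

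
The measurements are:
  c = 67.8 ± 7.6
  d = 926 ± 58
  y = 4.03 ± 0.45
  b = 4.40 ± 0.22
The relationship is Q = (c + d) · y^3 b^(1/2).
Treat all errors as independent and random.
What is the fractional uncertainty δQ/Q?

Let u = c + d = 994. δu = √(δc² + δd²) = √(57.8 + 3360) = 58.5, so δu/u = 0.0589.
Q is then a monomial in u, y, b:
δQ/Q = √((δu/u)² + (3·δy/y)² + (½·δb/b)²) = √(0.00346 + 0.112 + 0.000625) = 0.341

0.341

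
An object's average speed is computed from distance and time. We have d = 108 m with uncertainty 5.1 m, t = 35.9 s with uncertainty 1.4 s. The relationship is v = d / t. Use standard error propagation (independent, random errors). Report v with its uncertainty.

Products/powers → add relative errors in quadrature, weighted by exponent:
  (1·δd/d)² = (1×0.0472)² = 0.00223;  (-1·δt/t)² = (-1×0.0390)² = 0.00152
δv/v = √(0.00375) = 0.0612
v = 3.01 m/s, so δv = 0.0612 × 3.01 = 0.184 m/s.

3.01 ± 0.184 m/s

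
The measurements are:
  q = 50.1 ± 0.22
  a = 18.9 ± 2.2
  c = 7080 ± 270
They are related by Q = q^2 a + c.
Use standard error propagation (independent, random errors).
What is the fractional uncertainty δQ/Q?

Let p = q^2·a = 47400. δp/p = √((2·δq/q)² + (1·δa/a)²) = √(7.71e-05 + 0.0135) = 0.117, so δp = 5540.
Q = p + c: δQ = √(δp² + δc²) = √(3.07e+07 + 72900) = 5540
Q = 54500, so δQ/Q = 5540/54500 = 0.102.

0.102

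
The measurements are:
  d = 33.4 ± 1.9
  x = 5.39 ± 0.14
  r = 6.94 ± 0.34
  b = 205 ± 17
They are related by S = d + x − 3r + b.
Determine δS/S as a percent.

S is a linear combination, so absolute uncertainties add in quadrature:
  (δd)² = 3.61;  (δx)² = 0.0196;  (3·δr)² = 1.04;  (δb)² = 289
δS = √(294) = 17.1
S = 223, so δS/S = 17.1/223 = 0.0769.

7.69%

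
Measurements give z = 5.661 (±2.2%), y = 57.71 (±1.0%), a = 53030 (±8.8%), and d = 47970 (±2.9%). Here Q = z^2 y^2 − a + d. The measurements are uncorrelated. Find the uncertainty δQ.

7090

Let p = z^2·y^2 = 106700. δp/p = √((2·δz/z)² + (2·δy/y)²) = √(0.00194 + 0.000400) = 0.0483, so δp = 5160.
Q = p − a + d: δQ = √(δp² + δa² + δd²) = √(2.66e+07 + 2.18e+07 + 1.94e+06) = 7090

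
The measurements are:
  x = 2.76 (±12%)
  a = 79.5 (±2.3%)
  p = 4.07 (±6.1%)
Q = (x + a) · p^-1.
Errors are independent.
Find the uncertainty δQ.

Let u = x + a = 82.3. δu = √(δx² + δa²) = √(0.110 + 3.34) = 1.86, so δu/u = 0.0226.
Q is then a monomial in u, p:
δQ/Q = √((δu/u)² + (-1·δp/p)²) = √(0.000510 + 0.00372) = 0.0650
Q = 20.2, so δQ = 0.0650 × 20.2 = 1.31.

1.31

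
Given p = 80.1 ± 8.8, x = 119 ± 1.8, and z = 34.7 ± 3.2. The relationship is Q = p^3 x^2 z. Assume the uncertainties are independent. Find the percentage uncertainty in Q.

For a monomial Q ∝ p^3, x^2, z, fractional errors add in quadrature:
  (3·δp/p)² = (3×0.110)² = 0.109;  (2·δx/x)² = (2×0.0151)² = 0.000915;  (1·δz/z)² = (1×0.0922)² = 0.00850
δQ/Q = √(0.118) = 0.344

34.4%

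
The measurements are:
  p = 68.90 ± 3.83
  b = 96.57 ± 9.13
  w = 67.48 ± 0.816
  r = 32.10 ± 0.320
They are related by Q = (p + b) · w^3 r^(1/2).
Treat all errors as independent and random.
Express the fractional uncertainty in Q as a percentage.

Let u = p + b = 165.5. δu = √(δp² + δb²) = √(14.7 + 83.4) = 9.90, so δu/u = 0.0598.
Q is then a monomial in u, w, r:
δQ/Q = √((δu/u)² + (3·δw/w)² + (½·δr/r)²) = √(0.00358 + 0.00132 + 2.48e-05) = 0.0702

7.02%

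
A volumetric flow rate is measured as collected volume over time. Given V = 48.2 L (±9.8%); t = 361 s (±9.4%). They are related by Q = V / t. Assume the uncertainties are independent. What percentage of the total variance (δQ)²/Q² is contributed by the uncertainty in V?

52.1%

(δQ/Q)² = (1·δV/V)² + (-1·δt/t)²
  V term: (1×0.0980)² = 0.00960
  t term: (-1×0.0940)² = 0.00884
Total = 0.0184. Share from V = 0.00960/0.0184 = 0.521.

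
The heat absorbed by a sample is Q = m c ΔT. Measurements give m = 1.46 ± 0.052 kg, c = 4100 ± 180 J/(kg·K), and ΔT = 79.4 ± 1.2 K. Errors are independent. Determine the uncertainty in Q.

Products/powers → add relative errors in quadrature, weighted by exponent:
  (1·δm/m)² = (1×0.0356)² = 0.00127;  (1·δc/c)² = (1×0.0439)² = 0.00193;  (1·δΔT/ΔT)² = (1×0.0151)² = 0.000228
δQ/Q = √(0.00342) = 0.0585
Q = 4.75e+05 J, so δQ = 0.0585 × 4.75e+05 = 27800 J.

27800 J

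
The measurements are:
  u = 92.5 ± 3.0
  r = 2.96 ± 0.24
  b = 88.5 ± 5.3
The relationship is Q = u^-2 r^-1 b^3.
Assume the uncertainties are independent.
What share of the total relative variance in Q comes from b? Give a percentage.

(δQ/Q)² = (-2·δu/u)² + (-1·δr/r)² + (3·δb/b)²
  u term: (-2×0.0324)² = 0.00421
  r term: (-1×0.0811)² = 0.00657
  b term: (3×0.0599)² = 0.0323
Total = 0.0431. Share from b = 0.0323/0.0431 = 0.750.

75.0%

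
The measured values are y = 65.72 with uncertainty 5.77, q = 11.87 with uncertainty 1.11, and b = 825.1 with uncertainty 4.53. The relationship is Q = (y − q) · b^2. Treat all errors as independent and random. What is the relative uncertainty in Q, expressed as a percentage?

11.0%

Let u = y − q = 53.85. δu = √(δy² + δq²) = √(33.3 + 1.23) = 5.88, so δu/u = 0.109.
Q is then a monomial in u, b:
δQ/Q = √((δu/u)² + (2·δb/b)²) = √(0.0119 + 0.000121) = 0.110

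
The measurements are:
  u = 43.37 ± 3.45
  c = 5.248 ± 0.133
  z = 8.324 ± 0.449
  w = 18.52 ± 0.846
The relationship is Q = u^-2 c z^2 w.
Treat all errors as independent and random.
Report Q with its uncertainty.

3.580 ± 0.713

For a monomial Q ∝ u^-2, c, z^2, w, fractional errors add in quadrature:
  (-2·δu/u)² = (-2×0.0795)² = 0.0253;  (1·δc/c)² = (1×0.0253)² = 0.000642;  (2·δz/z)² = (2×0.0539)² = 0.0116;  (1·δw/w)² = (1×0.0457)² = 0.00209
δQ/Q = √(0.0397) = 0.199
Q = 3.580, so δQ = 0.199 × 3.580 = 0.713.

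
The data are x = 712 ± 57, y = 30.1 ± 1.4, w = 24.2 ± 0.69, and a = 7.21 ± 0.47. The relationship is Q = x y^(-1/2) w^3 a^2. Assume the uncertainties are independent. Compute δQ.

Products/powers → add relative errors in quadrature, weighted by exponent:
  (1·δx/x)² = (1×0.0801)² = 0.00641;  (−½·δy/y)² = (-0.5×0.0465)² = 0.000541;  (3·δw/w)² = (3×0.0285)² = 0.00732;  (2·δa/a)² = (2×0.0652)² = 0.0170
δQ/Q = √(0.0313) = 0.177
Q = 9.56e+07, so δQ = 0.177 × 9.56e+07 = 1.69e+07.

1.69e+07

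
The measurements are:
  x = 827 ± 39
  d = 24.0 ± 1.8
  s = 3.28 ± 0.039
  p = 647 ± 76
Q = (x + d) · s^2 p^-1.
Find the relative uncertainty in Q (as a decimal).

Let u = x + d = 851. δu = √(δx² + δd²) = √(1520 + 3.24) = 39.0, so δu/u = 0.0459.
Q is then a monomial in u, s, p:
δQ/Q = √((δu/u)² + (2·δs/s)² + (-1·δp/p)²) = √(0.00210 + 0.000566 + 0.0138) = 0.128

0.128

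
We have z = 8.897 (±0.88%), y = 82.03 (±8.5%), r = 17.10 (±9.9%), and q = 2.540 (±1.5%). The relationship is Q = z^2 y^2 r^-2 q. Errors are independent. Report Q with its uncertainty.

Relative error in a monomial: (δQ/Q)² = Σ (nᵢ · δxᵢ/xᵢ)².
  (2·δz/z)² = (2×0.00880)² = 0.000310;  (2·δy/y)² = (2×0.0850)² = 0.0289;  (-2·δr/r)² = (-2×0.0990)² = 0.0392;  (1·δq/q)² = (1×0.0150)² = 0.000225
δQ/Q = √(0.0686) = 0.262
Q = 4627, so δQ = 0.262 × 4627 = 1210.

4627 ± 1210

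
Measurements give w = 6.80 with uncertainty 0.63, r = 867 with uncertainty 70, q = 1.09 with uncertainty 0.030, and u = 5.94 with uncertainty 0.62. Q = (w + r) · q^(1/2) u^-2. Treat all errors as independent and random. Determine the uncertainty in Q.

Let h = w + r = 874. δh = √(δw² + δr²) = √(0.397 + 4900) = 70.0, so δh/h = 0.0801.
Q is then a monomial in h, q, u:
δQ/Q = √((δh/h)² + (½·δq/q)² + (-2·δu/u)²) = √(0.00642 + 0.000189 + 0.0436) = 0.224
Q = 25.9, so δQ = 0.224 × 25.9 = 5.79.

5.79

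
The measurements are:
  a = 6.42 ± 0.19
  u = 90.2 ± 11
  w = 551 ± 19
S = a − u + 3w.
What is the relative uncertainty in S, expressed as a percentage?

S is a linear combination, so absolute uncertainties add in quadrature:
  (δa)² = 0.0361;  (δu)² = 121;  (3·δw)² = 3250
δS = √(3370) = 58.1
S = 1570, so δS/S = 58.1/1570 = 0.0370.

3.70%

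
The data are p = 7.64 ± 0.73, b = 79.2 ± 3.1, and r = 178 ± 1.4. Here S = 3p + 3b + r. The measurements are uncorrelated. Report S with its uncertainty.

Each term contributes (cᵢ δxᵢ)² to (δS)²:
  (3·δp)² = 4.80;  (3·δb)² = 86.5;  (δr)² = 1.96
δS = √(93.2) = 9.66
S = 439.

439 ± 9.66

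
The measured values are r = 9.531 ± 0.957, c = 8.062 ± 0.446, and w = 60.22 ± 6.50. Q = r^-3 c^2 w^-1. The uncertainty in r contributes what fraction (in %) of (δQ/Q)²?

79.2%

(δQ/Q)² = (-3·δr/r)² + (2·δc/c)² + (-1·δw/w)²
  r term: (-3×0.100)² = 0.0907
  c term: (2×0.0553)² = 0.0122
  w term: (-1×0.108)² = 0.0117
Total = 0.115. Share from r = 0.0907/0.115 = 0.792.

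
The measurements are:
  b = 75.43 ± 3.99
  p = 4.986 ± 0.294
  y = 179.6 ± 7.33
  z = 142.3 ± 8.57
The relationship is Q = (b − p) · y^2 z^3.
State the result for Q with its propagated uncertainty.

Let u = b − p = 70.44. δu = √(δb² + δp²) = √(15.9 + 0.0864) = 4.00, so δu/u = 0.0568.
Q is then a monomial in u, y, z:
δQ/Q = √((δu/u)² + (2·δy/y)² + (3·δz/z)²) = √(0.00323 + 0.00666 + 0.0326) = 0.206
Q = 6.547e+12, so δQ = 0.206 × 6.547e+12 = 1.35e+12.

(6.547 ± 1.35) × 10^12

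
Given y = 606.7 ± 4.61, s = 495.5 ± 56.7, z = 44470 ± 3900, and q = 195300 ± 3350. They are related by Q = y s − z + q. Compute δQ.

Let p = y·s = 300600. δp/p = √((1·δy/y)² + (1·δs/s)²) = √(5.77e-05 + 0.0131) = 0.115, so δp = 34500.
Q = p − z + q: δQ = √(δp² + δz² + δq²) = √(1.19e+09 + 1.52e+07 + 1.12e+07) = 34900

34900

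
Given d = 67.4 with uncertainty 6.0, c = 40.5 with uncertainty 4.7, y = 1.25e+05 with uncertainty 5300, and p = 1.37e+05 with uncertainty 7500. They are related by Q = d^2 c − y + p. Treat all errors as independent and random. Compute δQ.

Let w = d^2·c = 1.84e+05. δw/w = √((2·δd/d)² + (1·δc/c)²) = √(0.0317 + 0.0135) = 0.213, so δw = 39100.
Q = w − y + p: δQ = √(δw² + δy² + δp²) = √(1.53e+09 + 2.81e+07 + 5.62e+07) = 40200

40200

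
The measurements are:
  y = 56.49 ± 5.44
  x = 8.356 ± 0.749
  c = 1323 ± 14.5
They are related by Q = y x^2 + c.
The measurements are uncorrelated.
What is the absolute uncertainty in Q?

Let p = y·x^2 = 3944. δp/p = √((1·δy/y)² + (2·δx/x)²) = √(0.00927 + 0.0321) = 0.204, so δp = 803.
Q = p + c: δQ = √(δp² + δc²) = √(6.44e+05 + 210) = 803

803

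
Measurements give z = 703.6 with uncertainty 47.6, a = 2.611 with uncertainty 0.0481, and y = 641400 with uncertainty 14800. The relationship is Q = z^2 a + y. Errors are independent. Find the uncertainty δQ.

1.77e+05

Let p = z^2·a = 1.293e+06. δp/p = √((2·δz/z)² + (1·δa/a)²) = √(0.0183 + 0.000339) = 0.137, so δp = 1.77e+05.
Q = p + y: δQ = √(δp² + δy²) = √(3.12e+10 + 2.19e+08) = 1.77e+05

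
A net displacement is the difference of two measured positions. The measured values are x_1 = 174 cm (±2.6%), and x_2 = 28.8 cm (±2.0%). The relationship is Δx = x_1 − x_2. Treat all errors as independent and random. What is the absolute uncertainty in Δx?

Sums and differences: (δΔx)² = Σ (cᵢ δxᵢ)².
  (δx_1)² = 20.5;  (δx_2)² = 0.332
δΔx = √(20.8) = 4.56 cm

4.56 cm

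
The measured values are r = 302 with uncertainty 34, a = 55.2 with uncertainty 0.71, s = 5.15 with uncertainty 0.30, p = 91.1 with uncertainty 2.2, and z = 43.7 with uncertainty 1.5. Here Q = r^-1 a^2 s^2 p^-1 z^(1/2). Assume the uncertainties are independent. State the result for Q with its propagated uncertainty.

Q is a product of powers, so relative uncertainties combine in quadrature:
  (-1·δr/r)² = (-1×0.113)² = 0.0127;  (2·δa/a)² = (2×0.0129)² = 0.000662;  (2·δs/s)² = (2×0.0583)² = 0.0136;  (-1·δp/p)² = (-1×0.0241)² = 0.000583;  (½·δz/z)² = (0.5×0.0343)² = 0.000295
δQ/Q = √(0.0278) = 0.167
Q = 19.4, so δQ = 0.167 × 19.4 = 3.24.

19.4 ± 3.24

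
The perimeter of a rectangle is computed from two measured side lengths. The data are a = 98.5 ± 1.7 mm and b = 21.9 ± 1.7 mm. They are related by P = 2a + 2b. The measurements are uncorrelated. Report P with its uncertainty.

241 ± 4.81 mm

Each term contributes (cᵢ δxᵢ)² to (δP)²:
  (2·δa)² = 11.6;  (2·δb)² = 11.6
δP = √(23.1) = 4.81 mm
P = 241 mm.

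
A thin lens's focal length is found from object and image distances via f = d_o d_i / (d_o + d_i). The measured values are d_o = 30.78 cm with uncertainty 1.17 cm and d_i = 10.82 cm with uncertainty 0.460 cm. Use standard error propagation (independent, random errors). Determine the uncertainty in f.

∂f/∂d_o = (d_i/(d_o+d_i))² = 0.0677;  ∂f/∂d_i = (d_o/(d_o+d_i))² = 0.547
δf = √((∂f/∂d_o · δd_o)² + (∂f/∂d_i · δd_i)²) = √(0.00626 + 0.0634) = 0.264 cm

0.264 cm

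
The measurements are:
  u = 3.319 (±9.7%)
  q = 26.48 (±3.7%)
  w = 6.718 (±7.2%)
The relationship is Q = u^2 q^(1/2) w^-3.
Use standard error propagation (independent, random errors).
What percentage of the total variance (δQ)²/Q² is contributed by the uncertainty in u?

(δQ/Q)² = (2·δu/u)² + (½·δq/q)² + (-3·δw/w)²
  u term: (2×0.0970)² = 0.0376
  q term: (0.5×0.0370)² = 0.000342
  w term: (-3×0.0720)² = 0.0467
Total = 0.0846. Share from u = 0.0376/0.0846 = 0.445.

44.5%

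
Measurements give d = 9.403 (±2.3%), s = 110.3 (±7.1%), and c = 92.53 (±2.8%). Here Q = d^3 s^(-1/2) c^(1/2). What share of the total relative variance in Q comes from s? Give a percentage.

(δQ/Q)² = (3·δd/d)² + (−½·δs/s)² + (½·δc/c)²
  d term: (3×0.0230)² = 0.00476
  s term: (-0.5×0.0710)² = 0.00126
  c term: (0.5×0.0280)² = 0.000196
Total = 0.00622. Share from s = 0.00126/0.00622 = 0.203.

20.3%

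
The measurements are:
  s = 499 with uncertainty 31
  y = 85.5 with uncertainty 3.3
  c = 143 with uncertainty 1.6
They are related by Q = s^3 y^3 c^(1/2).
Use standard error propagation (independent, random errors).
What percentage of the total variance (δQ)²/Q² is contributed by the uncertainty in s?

(δQ/Q)² = (3·δs/s)² + (3·δy/y)² + (½·δc/c)²
  s term: (3×0.0621)² = 0.0347
  y term: (3×0.0386)² = 0.0134
  c term: (0.5×0.0112)² = 3.13e-05
Total = 0.0482. Share from s = 0.0347/0.0482 = 0.721.

72.1%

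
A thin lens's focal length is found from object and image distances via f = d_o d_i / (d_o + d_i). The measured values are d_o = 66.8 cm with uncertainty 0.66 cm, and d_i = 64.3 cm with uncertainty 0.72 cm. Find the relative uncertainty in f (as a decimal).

0.00749

∂f/∂d_o = (d_i/(d_o+d_i))² = 0.241;  ∂f/∂d_i = (d_o/(d_o+d_i))² = 0.260
δf = √((∂f/∂d_o · δd_o)² + (∂f/∂d_i · δd_i)²) = √(0.0252 + 0.0349) = 0.245 cm
f = 32.8 cm, so δf/f = 0.245/32.8 = 0.00749.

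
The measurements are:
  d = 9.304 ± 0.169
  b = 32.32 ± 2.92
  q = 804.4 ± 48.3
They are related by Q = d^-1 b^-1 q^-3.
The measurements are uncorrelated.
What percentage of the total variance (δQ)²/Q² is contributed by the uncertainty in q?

79.3%

(δQ/Q)² = (-1·δd/d)² + (-1·δb/b)² + (-3·δq/q)²
  d term: (-1×0.0182)² = 0.000330
  b term: (-1×0.0903)² = 0.00816
  q term: (-3×0.0600)² = 0.0324
Total = 0.0409. Share from q = 0.0324/0.0409 = 0.793.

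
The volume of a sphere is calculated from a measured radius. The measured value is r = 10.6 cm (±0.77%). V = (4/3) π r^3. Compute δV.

Relative error in a monomial: (δV/V)² = Σ (nᵢ · δxᵢ/xᵢ)².
  (3·δr/r)² = (3×0.00770)² = 0.000534
δV/V = √(0.000534) = 0.0231
V = 4990 cm^3, so δV = 0.0231 × 4990 = 115 cm^3.

115 cm^3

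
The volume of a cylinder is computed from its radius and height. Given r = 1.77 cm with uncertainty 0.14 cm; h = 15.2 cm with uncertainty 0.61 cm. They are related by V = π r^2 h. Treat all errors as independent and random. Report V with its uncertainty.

Each factor contributes (exponent × relative error)² to (δV/V)²:
  (2·δr/r)² = (2×0.0791)² = 0.0250;  (1·δh/h)² = (1×0.0401)² = 0.00161
δV/V = √(0.0266) = 0.163
V = 150 cm^3, so δV = 0.163 × 150 = 24.4 cm^3.

150 ± 24.4 cm^3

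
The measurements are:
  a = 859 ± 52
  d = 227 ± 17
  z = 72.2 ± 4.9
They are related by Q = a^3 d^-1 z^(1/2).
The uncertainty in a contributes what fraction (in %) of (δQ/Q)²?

83.0%

(δQ/Q)² = (3·δa/a)² + (-1·δd/d)² + (½·δz/z)²
  a term: (3×0.0605)² = 0.0330
  d term: (-1×0.0749)² = 0.00561
  z term: (0.5×0.0679)² = 0.00115
Total = 0.0397. Share from a = 0.0330/0.0397 = 0.830.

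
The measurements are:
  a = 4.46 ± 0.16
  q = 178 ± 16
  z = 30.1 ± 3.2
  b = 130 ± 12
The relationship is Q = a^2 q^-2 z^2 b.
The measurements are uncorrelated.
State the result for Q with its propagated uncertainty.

73.9 ± 22.3

Each factor contributes (exponent × relative error)² to (δQ/Q)²:
  (2·δa/a)² = (2×0.0359)² = 0.00515;  (-2·δq/q)² = (-2×0.0899)² = 0.0323;  (2·δz/z)² = (2×0.106)² = 0.0452;  (1·δb/b)² = (1×0.0923)² = 0.00852
δQ/Q = √(0.0912) = 0.302
Q = 73.9, so δQ = 0.302 × 73.9 = 22.3.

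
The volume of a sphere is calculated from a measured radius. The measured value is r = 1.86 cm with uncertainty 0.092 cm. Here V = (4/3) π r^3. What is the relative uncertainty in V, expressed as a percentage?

Relative error in a monomial: (δV/V)² = Σ (nᵢ · δxᵢ/xᵢ)².
  (3·δr/r)² = (3×0.0495)² = 0.0220
δV/V = √(0.0220) = 0.148

14.8%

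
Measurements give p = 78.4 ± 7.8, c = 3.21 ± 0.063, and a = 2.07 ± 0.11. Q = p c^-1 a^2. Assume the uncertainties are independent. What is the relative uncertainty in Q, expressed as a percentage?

14.7%

For a monomial Q ∝ p, c^-1, a^2, fractional errors add in quadrature:
  (1·δp/p)² = (1×0.0995)² = 0.00990;  (-1·δc/c)² = (-1×0.0196)² = 0.000385;  (2·δa/a)² = (2×0.0531)² = 0.0113
δQ/Q = √(0.0216) = 0.147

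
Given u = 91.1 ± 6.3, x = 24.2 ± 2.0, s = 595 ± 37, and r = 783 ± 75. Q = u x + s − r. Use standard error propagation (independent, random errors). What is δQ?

Let p = u·x = 2200. δp/p = √((1·δu/u)² + (1·δx/x)²) = √(0.00478 + 0.00683) = 0.108, so δp = 238.
Q = p + s − r: δQ = √(δp² + δs² + δr²) = √(56400 + 1370 + 5620) = 252

252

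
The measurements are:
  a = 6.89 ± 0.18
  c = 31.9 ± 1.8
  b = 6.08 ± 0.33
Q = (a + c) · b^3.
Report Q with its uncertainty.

8720 ± 1480

Let u = a + c = 38.8. δu = √(δa² + δc²) = √(0.0324 + 3.24) = 1.81, so δu/u = 0.0466.
Q is then a monomial in u, b:
δQ/Q = √((δu/u)² + (3·δb/b)²) = √(0.00217 + 0.0265) = 0.169
Q = 8720, so δQ = 0.169 × 8720 = 1480.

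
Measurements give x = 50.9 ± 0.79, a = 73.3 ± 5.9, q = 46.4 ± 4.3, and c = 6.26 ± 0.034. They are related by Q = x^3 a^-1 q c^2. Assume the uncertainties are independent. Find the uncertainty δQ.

For a monomial Q ∝ x^3, a^-1, q, c^2, fractional errors add in quadrature:
  (3·δx/x)² = (3×0.0155)² = 0.00217;  (-1·δa/a)² = (-1×0.0805)² = 0.00648;  (1·δq/q)² = (1×0.0927)² = 0.00859;  (2·δc/c)² = (2×0.00543)² = 0.000118
δQ/Q = √(0.0174) = 0.132
Q = 3.27e+06, so δQ = 0.132 × 3.27e+06 = 4.31e+05.

4.31e+05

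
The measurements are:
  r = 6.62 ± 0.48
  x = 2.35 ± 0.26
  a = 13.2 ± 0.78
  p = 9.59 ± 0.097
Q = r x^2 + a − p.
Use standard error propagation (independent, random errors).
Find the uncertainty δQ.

Let w = r·x^2 = 36.6. δw/w = √((1·δr/r)² + (2·δx/x)²) = √(0.00526 + 0.0490) = 0.233, so δw = 8.51.
Q = w + a − p: δQ = √(δw² + δa² + δp²) = √(72.5 + 0.608 + 0.00941) = 8.55

8.55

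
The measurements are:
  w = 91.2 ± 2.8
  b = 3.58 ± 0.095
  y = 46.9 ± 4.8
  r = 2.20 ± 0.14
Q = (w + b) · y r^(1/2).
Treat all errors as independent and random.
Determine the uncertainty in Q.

733

Let u = w + b = 94.8. δu = √(δw² + δb²) = √(7.84 + 0.00903) = 2.80, so δu/u = 0.0296.
Q is then a monomial in u, y, r:
δQ/Q = √((δu/u)² + (1·δy/y)² + (½·δr/r)²) = √(0.000874 + 0.0105 + 0.00101) = 0.111
Q = 6590, so δQ = 0.111 × 6590 = 733.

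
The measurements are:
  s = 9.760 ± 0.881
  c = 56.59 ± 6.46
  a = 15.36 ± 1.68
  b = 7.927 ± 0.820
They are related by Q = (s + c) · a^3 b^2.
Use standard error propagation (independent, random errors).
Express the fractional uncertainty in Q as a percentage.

Let u = s + c = 66.35. δu = √(δs² + δc²) = √(0.776 + 41.7) = 6.52, so δu/u = 0.0983.
Q is then a monomial in u, a, b:
δQ/Q = √((δu/u)² + (3·δa/a)² + (2·δb/b)²) = √(0.00966 + 0.108 + 0.0428) = 0.400

40.0%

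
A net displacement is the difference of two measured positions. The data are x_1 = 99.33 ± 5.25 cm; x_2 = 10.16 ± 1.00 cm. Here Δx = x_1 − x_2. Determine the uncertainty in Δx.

5.34 cm

For a sum/difference, combine absolute errors in quadrature:
  (δx_1)² = 27.6;  (δx_2)² = 1.00
δΔx = √(28.6) = 5.34 cm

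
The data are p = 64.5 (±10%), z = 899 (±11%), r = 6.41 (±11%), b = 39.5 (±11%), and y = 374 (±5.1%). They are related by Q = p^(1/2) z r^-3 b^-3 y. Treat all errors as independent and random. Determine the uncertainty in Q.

Each factor contributes (exponent × relative error)² to (δQ/Q)²:
  (½·δp/p)² = (0.5×0.100)² = 0.00250;  (1·δz/z)² = (1×0.110)² = 0.0121;  (-3·δr/r)² = (-3×0.110)² = 0.109;  (-3·δb/b)² = (-3×0.110)² = 0.109;  (1·δy/y)² = (1×0.0510)² = 0.00260
δQ/Q = √(0.235) = 0.485
Q = 0.166, so δQ = 0.485 × 0.166 = 0.0806.

0.0806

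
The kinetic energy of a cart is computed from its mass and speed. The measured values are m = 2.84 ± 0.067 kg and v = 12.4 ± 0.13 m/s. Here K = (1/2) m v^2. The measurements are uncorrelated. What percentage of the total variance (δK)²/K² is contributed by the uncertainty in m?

(δK/K)² = (1·δm/m)² + (2·δv/v)²
  m term: (1×0.0236)² = 0.000557
  v term: (2×0.0105)² = 0.000440
Total = 0.000996. Share from m = 0.000557/0.000996 = 0.559.

55.9%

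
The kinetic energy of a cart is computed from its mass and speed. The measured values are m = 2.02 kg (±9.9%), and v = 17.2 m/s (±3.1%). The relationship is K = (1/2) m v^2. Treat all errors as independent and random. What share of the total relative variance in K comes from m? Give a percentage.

71.8%

(δK/K)² = (1·δm/m)² + (2·δv/v)²
  m term: (1×0.0990)² = 0.00980
  v term: (2×0.0310)² = 0.00384
Total = 0.0136. Share from m = 0.00980/0.0136 = 0.718.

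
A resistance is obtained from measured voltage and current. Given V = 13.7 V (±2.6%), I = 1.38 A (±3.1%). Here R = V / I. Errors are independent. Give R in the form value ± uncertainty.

Since R is a product/quotient, work with relative uncertainties:
  (1·δV/V)² = (1×0.0260)² = 0.000676;  (-1·δI/I)² = (-1×0.0310)² = 0.000961
δR/R = √(0.00164) = 0.0405
R = 9.93 Ω, so δR = 0.0405 × 9.93 = 0.402 Ω.

9.93 ± 0.402 Ω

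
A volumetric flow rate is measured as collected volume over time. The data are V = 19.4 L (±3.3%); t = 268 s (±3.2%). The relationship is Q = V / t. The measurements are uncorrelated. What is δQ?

Since Q is a product/quotient, work with relative uncertainties:
  (1·δV/V)² = (1×0.0330)² = 0.00109;  (-1·δt/t)² = (-1×0.0320)² = 0.00102
δQ/Q = √(0.00211) = 0.0460
Q = 0.0724 L/s, so δQ = 0.0460 × 0.0724 = 0.00333 L/s.

0.00333 L/s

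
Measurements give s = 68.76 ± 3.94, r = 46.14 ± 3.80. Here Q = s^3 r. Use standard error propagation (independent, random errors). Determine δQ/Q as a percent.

19.1%

Products/powers → add relative errors in quadrature, weighted by exponent:
  (3·δs/s)² = (3×0.0573)² = 0.0296;  (1·δr/r)² = (1×0.0824)² = 0.00678
δQ/Q = √(0.0363) = 0.191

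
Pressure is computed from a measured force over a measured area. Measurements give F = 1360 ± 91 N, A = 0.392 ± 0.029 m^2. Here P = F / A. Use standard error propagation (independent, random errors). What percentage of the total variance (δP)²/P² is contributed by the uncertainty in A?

55.0%

(δP/P)² = (1·δF/F)² + (-1·δA/A)²
  F term: (1×0.0669)² = 0.00448
  A term: (-1×0.0740)² = 0.00547
Total = 0.00995. Share from A = 0.00547/0.00995 = 0.550.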